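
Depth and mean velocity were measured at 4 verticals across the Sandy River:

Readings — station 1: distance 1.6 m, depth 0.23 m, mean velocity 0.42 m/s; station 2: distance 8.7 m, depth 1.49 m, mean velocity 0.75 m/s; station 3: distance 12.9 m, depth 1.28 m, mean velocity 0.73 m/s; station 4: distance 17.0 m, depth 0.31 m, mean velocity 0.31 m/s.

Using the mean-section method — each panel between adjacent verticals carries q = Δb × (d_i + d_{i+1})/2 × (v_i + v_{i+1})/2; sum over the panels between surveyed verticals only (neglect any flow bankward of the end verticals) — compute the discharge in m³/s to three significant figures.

Panel 1-2: Δb = 7.1 m, d̄ = (0.23+1.49)/2 = 0.86, v̄ = (0.42+0.75)/2 = 0.585 → q = 7.1×0.86×0.585 = 3.572 m³/s
Panel 2-3: Δb = 4.2 m, d̄ = (1.49+1.28)/2 = 1.385, v̄ = (0.75+0.73)/2 = 0.74 → q = 4.2×1.385×0.74 = 4.305 m³/s
Panel 3-4: Δb = 4.1 m, d̄ = (1.28+0.31)/2 = 0.795, v̄ = (0.73+0.31)/2 = 0.52 → q = 4.1×0.795×0.52 = 1.695 m³/s
Q = Σ q = 9.572 m³/s

9.57 m³/s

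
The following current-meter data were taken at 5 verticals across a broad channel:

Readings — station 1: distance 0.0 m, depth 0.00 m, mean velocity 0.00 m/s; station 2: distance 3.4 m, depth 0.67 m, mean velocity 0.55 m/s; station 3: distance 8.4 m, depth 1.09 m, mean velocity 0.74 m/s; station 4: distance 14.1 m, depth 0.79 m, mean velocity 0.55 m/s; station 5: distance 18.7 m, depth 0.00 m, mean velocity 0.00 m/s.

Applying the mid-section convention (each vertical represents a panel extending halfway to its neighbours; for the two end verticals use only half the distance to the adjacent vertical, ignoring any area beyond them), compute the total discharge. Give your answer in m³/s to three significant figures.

w_2 = (8.4 − 0.0)/2 = 4.2 m; q_2 = 0.55 × 0.67 × 4.2 = 1.548 m³/s
w_3 = (14.1 − 3.4)/2 = 5.35 m; q_3 = 0.74 × 1.09 × 5.35 = 4.315 m³/s
w_4 = (18.7 − 8.4)/2 = 5.15 m; q_4 = 0.55 × 0.79 × 5.15 = 2.238 m³/s
Stations 1, 5 contribute zero (depth or velocity is 0).
Q = Σ qᵢ = 8.101 m³/s

8.10 m³/s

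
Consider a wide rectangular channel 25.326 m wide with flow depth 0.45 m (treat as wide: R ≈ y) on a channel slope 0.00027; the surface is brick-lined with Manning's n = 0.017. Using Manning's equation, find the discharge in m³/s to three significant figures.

6.47 m³/s

A = b·y = 25.326 × 0.45 = 11.40 m²
Wide channel: R ≈ y = 0.45 m
Q = (1/n)·A·R^(2/3)·S^(1/2) = (1/0.017) × 11.40 × 0.4500^(2/3) × 0.00027^(1/2) = 6.469 m³/s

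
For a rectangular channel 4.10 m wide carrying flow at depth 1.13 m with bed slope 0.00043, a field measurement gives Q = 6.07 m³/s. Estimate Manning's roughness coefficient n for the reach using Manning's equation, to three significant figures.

A = b·y = 4.10 × 1.13 = 4.633 m²
P = b + 2y = 4.10 + 2×1.13 = 6.360 m
R = A/P = 4.633/6.360 = 0.7285 m
n = (1/Q)·A·R^(2/3)·S^(1/2) = (1/6.07) × 4.633 × 0.8096 × 0.02074 = 0.01281

0.0128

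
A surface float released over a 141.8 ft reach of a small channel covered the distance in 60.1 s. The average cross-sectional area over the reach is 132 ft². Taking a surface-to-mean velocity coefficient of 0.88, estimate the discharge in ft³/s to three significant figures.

v_surface = L / t̄ = 141.8 / 60.1 = 2.359 ft/s
v_mean = 0.88 × 2.359 = 2.076 ft/s
Q = A × v_mean = 132 × 2.076 = 274.1 ft³/s

274 ft³/s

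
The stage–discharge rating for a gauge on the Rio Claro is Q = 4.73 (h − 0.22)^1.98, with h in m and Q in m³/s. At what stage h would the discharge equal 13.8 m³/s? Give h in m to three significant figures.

h − h₀ = (Q/C)^(1/b) = (13.8/4.73)^(1/1.98) = 1.717 m
h = 0.22 + 1.717 = 1.937 m

1.94 m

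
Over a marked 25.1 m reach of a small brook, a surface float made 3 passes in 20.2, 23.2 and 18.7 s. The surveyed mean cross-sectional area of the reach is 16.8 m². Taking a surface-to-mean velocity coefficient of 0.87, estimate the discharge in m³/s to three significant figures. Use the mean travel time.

17.7 m³/s

t̄ = (20.2 + 23.2 + 18.7) / 3 = 20.7 s
v_surface = L / t̄ = 25.1 / 20.7 = 1.213 m/s
v_mean = 0.87 × 1.213 = 1.055 m/s
Q = A × v_mean = 16.8 × 1.055 = 17.72 m³/s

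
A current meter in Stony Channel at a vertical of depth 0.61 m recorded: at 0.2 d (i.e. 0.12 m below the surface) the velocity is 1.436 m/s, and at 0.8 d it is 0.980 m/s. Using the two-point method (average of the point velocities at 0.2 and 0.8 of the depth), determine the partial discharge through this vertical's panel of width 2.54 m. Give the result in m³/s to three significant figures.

1.87 m³/s

v̄ = (1.436 + 0.980) / 2 = 1.208 m/s
q = v̄ × d × w = 1.208 × 0.61 × 2.54 = 1.872 m³/s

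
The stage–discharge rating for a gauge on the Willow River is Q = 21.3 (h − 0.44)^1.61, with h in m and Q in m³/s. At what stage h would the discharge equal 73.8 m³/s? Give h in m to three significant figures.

2.60 m

h − h₀ = (Q/C)^(1/b) = (73.8/21.3)^(1/1.61) = 2.164 m
h = 0.44 + 2.164 = 2.604 m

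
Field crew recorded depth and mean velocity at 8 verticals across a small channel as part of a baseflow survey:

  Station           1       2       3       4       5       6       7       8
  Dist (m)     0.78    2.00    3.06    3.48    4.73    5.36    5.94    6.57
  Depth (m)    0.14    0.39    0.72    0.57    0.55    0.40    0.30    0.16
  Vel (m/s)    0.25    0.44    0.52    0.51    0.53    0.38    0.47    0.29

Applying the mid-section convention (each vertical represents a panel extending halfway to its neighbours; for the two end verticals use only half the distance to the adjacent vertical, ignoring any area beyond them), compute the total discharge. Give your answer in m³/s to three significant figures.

w_1 = (2.00 − 0.78)/2 = 0.61 m; q_1 = 0.25 × 0.14 × 0.61 = 0.02135 m³/s
w_2 = (3.06 − 0.78)/2 = 1.14 m; q_2 = 0.44 × 0.39 × 1.14 = 0.1956 m³/s
w_3 = (3.48 − 2.00)/2 = 0.74 m; q_3 = 0.52 × 0.72 × 0.74 = 0.2771 m³/s
w_4 = (4.73 − 3.06)/2 = 0.835 m; q_4 = 0.51 × 0.57 × 0.835 = 0.2427 m³/s
w_5 = (5.36 − 3.48)/2 = 0.94 m; q_5 = 0.53 × 0.55 × 0.94 = 0.2740 m³/s
w_6 = (5.94 − 4.73)/2 = 0.605 m; q_6 = 0.38 × 0.40 × 0.605 = 0.09196 m³/s
w_7 = (6.57 − 5.36)/2 = 0.605 m; q_7 = 0.47 × 0.30 × 0.605 = 0.08531 m³/s
w_8 = (6.57 − 5.94)/2 = 0.315 m; q_8 = 0.29 × 0.16 × 0.315 = 0.01462 m³/s
Q = Σ qᵢ = 1.203 m³/s

1.20 m³/s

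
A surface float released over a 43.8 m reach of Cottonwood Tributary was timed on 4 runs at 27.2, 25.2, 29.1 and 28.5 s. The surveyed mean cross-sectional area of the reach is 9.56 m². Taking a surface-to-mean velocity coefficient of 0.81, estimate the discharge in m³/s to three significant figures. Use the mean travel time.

t̄ = (27.2 + 25.2 + 29.1 + 28.5) / 4 = 27.5 s
v_surface = L / t̄ = 43.8 / 27.5 = 1.593 m/s
v_mean = 0.81 × 1.593 = 1.290 m/s
Q = A × v_mean = 9.56 × 1.290 = 12.33 m³/s

12.3 m³/s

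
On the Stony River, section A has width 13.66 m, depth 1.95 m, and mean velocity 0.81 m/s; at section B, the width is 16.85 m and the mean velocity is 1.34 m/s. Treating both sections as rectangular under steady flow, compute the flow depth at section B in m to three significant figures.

Q = A₁V₁ = (13.66×1.95) × 0.81 = 21.58 m³/s
d₂ = Q/(b₂ V₂) = 21.58/(16.85×1.34) = 0.9556 m

0.956 m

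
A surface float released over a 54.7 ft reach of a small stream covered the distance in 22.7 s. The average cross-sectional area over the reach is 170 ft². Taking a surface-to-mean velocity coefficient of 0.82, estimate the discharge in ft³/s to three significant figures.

336 ft³/s

v_surface = L / t̄ = 54.7 / 22.7 = 2.410 ft/s
v_mean = 0.82 × 2.410 = 1.976 ft/s
Q = A × v_mean = 170 × 1.976 = 335.9 ft³/s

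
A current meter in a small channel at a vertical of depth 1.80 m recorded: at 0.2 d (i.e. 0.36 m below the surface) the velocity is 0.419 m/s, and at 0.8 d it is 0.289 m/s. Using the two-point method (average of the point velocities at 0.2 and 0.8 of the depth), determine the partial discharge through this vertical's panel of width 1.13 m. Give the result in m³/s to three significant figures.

v̄ = (0.419 + 0.289) / 2 = 0.3540 m/s
q = v̄ × d × w = 0.3540 × 1.80 × 1.13 = 0.7200 m³/s

0.720 m³/s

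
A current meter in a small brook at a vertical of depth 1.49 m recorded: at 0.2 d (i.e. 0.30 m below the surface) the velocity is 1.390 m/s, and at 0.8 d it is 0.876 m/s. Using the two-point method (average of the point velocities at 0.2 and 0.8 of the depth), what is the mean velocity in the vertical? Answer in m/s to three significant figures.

1.13 m/s

v̄ = (1.390 + 0.876) / 2 = 1.133 m/s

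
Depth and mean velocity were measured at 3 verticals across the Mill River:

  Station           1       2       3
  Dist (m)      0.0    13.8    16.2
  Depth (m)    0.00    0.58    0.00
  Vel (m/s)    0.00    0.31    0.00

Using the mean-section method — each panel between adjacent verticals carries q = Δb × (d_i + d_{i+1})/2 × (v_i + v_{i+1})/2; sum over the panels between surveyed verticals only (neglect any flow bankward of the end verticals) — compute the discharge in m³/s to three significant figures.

Panel 1-2: Δb = 13.8 m, d̄ = (0.00+0.58)/2 = 0.29, v̄ = (0.00+0.31)/2 = 0.155 → q = 13.8×0.29×0.155 = 0.6203 m³/s
Panel 2-3: Δb = 2.4 m, d̄ = (0.58+0.00)/2 = 0.29, v̄ = (0.31+0.00)/2 = 0.155 → q = 2.4×0.29×0.155 = 0.1079 m³/s
Q = Σ q = 0.7282 m³/s

0.728 m³/s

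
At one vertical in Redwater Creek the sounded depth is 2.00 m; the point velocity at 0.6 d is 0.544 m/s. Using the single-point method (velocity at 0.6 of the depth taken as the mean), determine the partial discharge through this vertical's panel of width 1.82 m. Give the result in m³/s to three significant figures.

1.98 m³/s

v̄ = v₀.₆ = 0.544 m/s
q = v̄ × d × w = 0.5440 × 2.00 × 1.82 = 1.980 m³/s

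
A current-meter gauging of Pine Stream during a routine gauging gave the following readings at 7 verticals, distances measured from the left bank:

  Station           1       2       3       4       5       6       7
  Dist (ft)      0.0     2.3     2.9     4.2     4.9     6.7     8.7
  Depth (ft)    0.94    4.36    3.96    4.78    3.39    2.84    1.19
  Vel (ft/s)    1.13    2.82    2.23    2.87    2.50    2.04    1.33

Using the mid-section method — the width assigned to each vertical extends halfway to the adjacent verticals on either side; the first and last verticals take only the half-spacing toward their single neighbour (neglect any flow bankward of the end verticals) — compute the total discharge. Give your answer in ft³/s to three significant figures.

64.3 ft³/s

w_1 = (2.3 − 0.0)/2 = 1.15 ft; q_1 = 1.13 × 0.94 × 1.15 = 1.222 ft³/s
w_2 = (2.9 − 0.0)/2 = 1.45 ft; q_2 = 2.82 × 4.36 × 1.45 = 17.83 ft³/s
w_3 = (4.2 − 2.3)/2 = 0.95 ft; q_3 = 2.23 × 3.96 × 0.95 = 8.389 ft³/s
w_4 = (4.9 − 2.9)/2 = 1 ft; q_4 = 2.87 × 4.78 × 1 = 13.72 ft³/s
w_5 = (6.7 − 4.2)/2 = 1.25 ft; q_5 = 2.50 × 3.39 × 1.25 = 10.59 ft³/s
w_6 = (8.7 − 4.9)/2 = 1.9 ft; q_6 = 2.04 × 2.84 × 1.9 = 11.01 ft³/s
w_7 = (8.7 − 6.7)/2 = 1 ft; q_7 = 1.33 × 1.19 × 1 = 1.583 ft³/s
Q = Σ qᵢ = 64.34 ft³/s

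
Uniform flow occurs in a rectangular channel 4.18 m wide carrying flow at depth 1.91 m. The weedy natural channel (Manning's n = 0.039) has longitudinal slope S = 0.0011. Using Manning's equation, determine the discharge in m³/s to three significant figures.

A = b·y = 4.18 × 1.91 = 7.984 m²
P = b + 2y = 4.18 + 2×1.91 = 8.000 m
R = A/P = 7.984/8.000 = 0.9980 m
Q = (1/n)·A·R^(2/3)·S^(1/2) = (1/0.039) × 7.984 × 0.9980^(2/3) × 0.0011^(1/2) = 6.780 m³/s

6.78 m³/s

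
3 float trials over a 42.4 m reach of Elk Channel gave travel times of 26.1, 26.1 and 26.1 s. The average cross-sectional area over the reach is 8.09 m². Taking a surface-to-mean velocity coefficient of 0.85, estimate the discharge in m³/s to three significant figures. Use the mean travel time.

t̄ = (26.1 + 26.1 + 26.1) / 3 = 26.1 s
v_surface = L / t̄ = 42.4 / 26.1 = 1.625 m/s
v_mean = 0.85 × 1.625 = 1.381 m/s
Q = A × v_mean = 8.09 × 1.381 = 11.17 m³/s

11.2 m³/s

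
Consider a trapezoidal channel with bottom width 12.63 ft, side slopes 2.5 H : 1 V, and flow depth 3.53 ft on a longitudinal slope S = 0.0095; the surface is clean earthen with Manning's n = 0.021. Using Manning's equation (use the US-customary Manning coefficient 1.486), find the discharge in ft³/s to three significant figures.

A = (b + z·y)·y = (12.63 + 2.5×3.53)×3.53 = 75.74 ft²
P = b + 2y√(1+z²) = 12.63 + 2×3.53×√(1+2.5²) = 31.64 ft
R = A/P = 75.74/31.64 = 2.394 ft
Q = (1.486/n)·A·R^(2/3)·S^(1/2) = (1.486/0.021) × 75.74 × 2.394^(2/3) × 0.0095^(1/2) = 934.7 ft³/s

935 ft³/s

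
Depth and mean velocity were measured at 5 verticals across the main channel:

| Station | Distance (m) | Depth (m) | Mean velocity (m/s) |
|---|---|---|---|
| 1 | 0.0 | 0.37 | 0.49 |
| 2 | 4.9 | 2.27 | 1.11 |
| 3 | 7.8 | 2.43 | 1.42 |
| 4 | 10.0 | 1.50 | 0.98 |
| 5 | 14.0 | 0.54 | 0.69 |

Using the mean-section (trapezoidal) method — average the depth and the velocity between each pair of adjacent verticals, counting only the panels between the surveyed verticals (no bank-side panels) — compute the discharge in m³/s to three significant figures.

Panel 1-2: Δb = 4.9 m, d̄ = (0.37+2.27)/2 = 1.32, v̄ = (0.49+1.11)/2 = 0.8 → q = 4.9×1.32×0.8 = 5.174 m³/s
Panel 2-3: Δb = 2.9 m, d̄ = (2.27+2.43)/2 = 2.35, v̄ = (1.11+1.42)/2 = 1.265 → q = 2.9×2.35×1.265 = 8.621 m³/s
Panel 3-4: Δb = 2.2 m, d̄ = (2.43+1.50)/2 = 1.965, v̄ = (1.42+0.98)/2 = 1.2 → q = 2.2×1.965×1.2 = 5.188 m³/s
Panel 4-5: Δb = 4 m, d̄ = (1.50+0.54)/2 = 1.02, v̄ = (0.98+0.69)/2 = 0.835 → q = 4×1.02×0.835 = 3.407 m³/s
Q = Σ q = 22.39 m³/s

22.4 m³/s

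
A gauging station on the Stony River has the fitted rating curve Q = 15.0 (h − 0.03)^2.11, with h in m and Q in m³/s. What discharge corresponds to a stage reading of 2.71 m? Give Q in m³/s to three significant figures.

120 m³/s

Q = 15.0 × (2.71 − 0.03)^2.11 = 15.0 × 2.68^2.11 = 120.1 m³/s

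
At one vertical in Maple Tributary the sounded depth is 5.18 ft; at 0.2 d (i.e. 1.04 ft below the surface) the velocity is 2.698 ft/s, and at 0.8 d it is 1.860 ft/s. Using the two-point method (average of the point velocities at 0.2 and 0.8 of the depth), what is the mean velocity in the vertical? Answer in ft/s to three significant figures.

v̄ = (2.698 + 1.860) / 2 = 2.279 ft/s

2.28 ft/s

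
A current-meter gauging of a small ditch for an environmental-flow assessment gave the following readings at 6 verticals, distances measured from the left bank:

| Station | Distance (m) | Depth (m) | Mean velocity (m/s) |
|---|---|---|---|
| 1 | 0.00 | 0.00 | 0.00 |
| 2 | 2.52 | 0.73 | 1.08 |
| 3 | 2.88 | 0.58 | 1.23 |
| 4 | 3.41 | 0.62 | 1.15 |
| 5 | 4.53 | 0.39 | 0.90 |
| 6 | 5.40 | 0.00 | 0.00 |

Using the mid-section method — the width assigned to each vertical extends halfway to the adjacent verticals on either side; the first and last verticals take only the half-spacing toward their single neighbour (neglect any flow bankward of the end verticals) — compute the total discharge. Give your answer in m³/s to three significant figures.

2.39 m³/s

w_2 = (2.88 − 0.00)/2 = 1.44 m; q_2 = 1.08 × 0.73 × 1.44 = 1.135 m³/s
w_3 = (3.41 − 2.52)/2 = 0.445 m; q_3 = 1.23 × 0.58 × 0.445 = 0.3175 m³/s
w_4 = (4.53 − 2.88)/2 = 0.825 m; q_4 = 1.15 × 0.62 × 0.825 = 0.5882 m³/s
w_5 = (5.40 − 3.41)/2 = 0.995 m; q_5 = 0.90 × 0.39 × 0.995 = 0.3492 m³/s
Stations 1, 6 contribute zero (depth or velocity is 0).
Q = Σ qᵢ = 2.390 m³/s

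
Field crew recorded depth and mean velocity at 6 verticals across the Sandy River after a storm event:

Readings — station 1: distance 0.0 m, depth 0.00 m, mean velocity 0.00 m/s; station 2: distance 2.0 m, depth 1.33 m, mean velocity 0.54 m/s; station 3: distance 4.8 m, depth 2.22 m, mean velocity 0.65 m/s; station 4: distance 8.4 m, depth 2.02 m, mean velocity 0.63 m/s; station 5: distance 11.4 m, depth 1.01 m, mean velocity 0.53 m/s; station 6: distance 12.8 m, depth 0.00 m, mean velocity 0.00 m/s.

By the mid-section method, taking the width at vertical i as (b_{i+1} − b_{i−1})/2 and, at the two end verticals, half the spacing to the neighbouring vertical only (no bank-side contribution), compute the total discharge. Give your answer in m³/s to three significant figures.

w_2 = (4.8 − 0.0)/2 = 2.4 m; q_2 = 0.54 × 1.33 × 2.4 = 1.724 m³/s
w_3 = (8.4 − 2.0)/2 = 3.2 m; q_3 = 0.65 × 2.22 × 3.2 = 4.618 m³/s
w_4 = (11.4 − 4.8)/2 = 3.3 m; q_4 = 0.63 × 2.02 × 3.3 = 4.200 m³/s
w_5 = (12.8 − 8.4)/2 = 2.2 m; q_5 = 0.53 × 1.01 × 2.2 = 1.178 m³/s
Stations 1, 6 contribute zero (depth or velocity is 0).
Q = Σ qᵢ = 11.72 m³/s

11.7 m³/s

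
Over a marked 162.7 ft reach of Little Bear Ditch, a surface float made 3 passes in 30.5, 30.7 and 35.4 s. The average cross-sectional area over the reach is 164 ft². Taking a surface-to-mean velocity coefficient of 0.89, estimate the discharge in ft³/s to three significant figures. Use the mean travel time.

738 ft³/s

t̄ = (30.5 + 30.7 + 35.4) / 3 = 32.2 s
v_surface = L / t̄ = 162.7 / 32.2 = 5.053 ft/s
v_mean = 0.89 × 5.053 = 4.497 ft/s
Q = A × v_mean = 164 × 4.497 = 737.5 ft³/s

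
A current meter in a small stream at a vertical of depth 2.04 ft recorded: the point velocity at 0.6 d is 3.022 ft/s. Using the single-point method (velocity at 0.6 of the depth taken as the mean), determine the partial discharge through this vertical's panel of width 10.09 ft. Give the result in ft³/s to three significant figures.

v̄ = v₀.₆ = 3.022 ft/s
q = v̄ × d × w = 3.022 × 2.04 × 10.09 = 62.20 ft³/s

62.2 ft³/s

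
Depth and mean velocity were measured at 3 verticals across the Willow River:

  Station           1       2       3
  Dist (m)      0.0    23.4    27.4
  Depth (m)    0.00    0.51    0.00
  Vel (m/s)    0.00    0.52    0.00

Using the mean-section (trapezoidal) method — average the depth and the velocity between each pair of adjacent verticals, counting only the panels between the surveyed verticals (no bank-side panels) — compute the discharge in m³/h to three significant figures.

Panel 1-2: Δb = 23.4 m, d̄ = (0.00+0.51)/2 = 0.255, v̄ = (0.00+0.52)/2 = 0.26 → q = 23.4×0.255×0.26 = 1.551 m³/s
Panel 2-3: Δb = 4 m, d̄ = (0.51+0.00)/2 = 0.255, v̄ = (0.52+0.00)/2 = 0.26 → q = 4×0.255×0.26 = 0.2652 m³/s
Q = Σ q = 1.817 m³/s
= 1.817 × 3600 = 6540 m³/h

6540 m³/h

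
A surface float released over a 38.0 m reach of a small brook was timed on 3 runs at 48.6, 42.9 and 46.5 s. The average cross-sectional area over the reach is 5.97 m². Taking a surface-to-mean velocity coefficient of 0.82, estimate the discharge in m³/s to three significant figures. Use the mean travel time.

4.04 m³/s

t̄ = (48.6 + 42.9 + 46.5) / 3 = 46 s
v_surface = L / t̄ = 38.0 / 46 = 0.8261 m/s
v_mean = 0.82 × 0.8261 = 0.6774 m/s
Q = A × v_mean = 5.97 × 0.6774 = 4.044 m³/s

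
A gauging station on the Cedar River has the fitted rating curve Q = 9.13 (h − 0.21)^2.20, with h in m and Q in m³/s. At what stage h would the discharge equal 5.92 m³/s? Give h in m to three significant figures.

h − h₀ = (Q/C)^(1/b) = (5.92/9.13)^(1/2.20) = 0.8213 m
h = 0.21 + 0.8213 = 1.031 m

1.03 m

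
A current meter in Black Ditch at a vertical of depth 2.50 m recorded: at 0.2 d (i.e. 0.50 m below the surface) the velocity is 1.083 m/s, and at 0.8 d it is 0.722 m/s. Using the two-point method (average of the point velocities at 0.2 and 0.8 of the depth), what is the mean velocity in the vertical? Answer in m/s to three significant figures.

0.903 m/s

v̄ = (1.083 + 0.722) / 2 = 0.9025 m/s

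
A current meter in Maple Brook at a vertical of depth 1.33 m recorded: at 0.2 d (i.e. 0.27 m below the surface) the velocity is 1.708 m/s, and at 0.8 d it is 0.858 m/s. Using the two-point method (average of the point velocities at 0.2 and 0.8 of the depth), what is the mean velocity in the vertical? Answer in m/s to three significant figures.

v̄ = (1.708 + 0.858) / 2 = 1.283 m/s

1.28 m/s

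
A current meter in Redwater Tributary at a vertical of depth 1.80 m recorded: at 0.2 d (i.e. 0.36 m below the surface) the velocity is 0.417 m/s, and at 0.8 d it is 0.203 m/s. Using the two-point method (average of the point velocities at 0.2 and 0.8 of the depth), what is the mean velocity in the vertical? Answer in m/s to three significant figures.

v̄ = (0.417 + 0.203) / 2 = 0.3100 m/s

0.310 m/s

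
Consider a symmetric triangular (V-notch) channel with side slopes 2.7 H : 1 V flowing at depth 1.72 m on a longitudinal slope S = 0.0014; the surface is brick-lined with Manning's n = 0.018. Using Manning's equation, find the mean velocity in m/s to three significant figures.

1.80 m/s

A = z·y² = 2.7×1.72² = 7.988 m²
P = 2y√(1+z²) = 2×1.72×√(1+2.7²) = 9.905 m
R = A/P = 7.988/9.905 = 0.8065 m
Q = (1/n)·A·R^(2/3)·S^(1/2) = (1/0.018) × 7.988 × 0.8065^(2/3) × 0.0014^(1/2) = 14.39 m³/s
V = Q/A = 14.39/7.988 = 1.801 m/s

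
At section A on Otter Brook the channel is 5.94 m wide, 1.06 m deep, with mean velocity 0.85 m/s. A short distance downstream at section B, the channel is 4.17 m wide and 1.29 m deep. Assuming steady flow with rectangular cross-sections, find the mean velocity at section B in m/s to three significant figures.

Q = A₁V₁ = (5.94×1.06) × 0.85 = 5.352 m³/s
A₂ = 4.17 × 1.29 = 5.379 m²
V₂ = Q/A₂ = 5.352/5.379 = 0.9949 m/s

0.995 m/s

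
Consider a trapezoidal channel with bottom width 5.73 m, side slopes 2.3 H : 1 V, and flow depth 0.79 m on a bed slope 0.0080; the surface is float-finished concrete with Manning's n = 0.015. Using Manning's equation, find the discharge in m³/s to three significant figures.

A = (b + z·y)·y = (5.73 + 2.3×0.79)×0.79 = 5.962 m²
P = b + 2y√(1+z²) = 5.73 + 2×0.79×√(1+2.3²) = 9.693 m
R = A/P = 5.962/9.693 = 0.6151 m
Q = (1/n)·A·R^(2/3)·S^(1/2) = (1/0.015) × 5.962 × 0.6151^(2/3) × 0.0080^(1/2) = 25.71 m³/s

25.7 m³/s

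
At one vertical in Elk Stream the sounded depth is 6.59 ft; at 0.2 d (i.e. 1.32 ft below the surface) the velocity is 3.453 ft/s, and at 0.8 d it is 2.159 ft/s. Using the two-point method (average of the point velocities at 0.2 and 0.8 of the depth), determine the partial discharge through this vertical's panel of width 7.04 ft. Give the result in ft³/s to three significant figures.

v̄ = (3.453 + 2.159) / 2 = 2.806 ft/s
q = v̄ × d × w = 2.806 × 6.59 × 7.04 = 130.2 ft³/s

130 ft³/s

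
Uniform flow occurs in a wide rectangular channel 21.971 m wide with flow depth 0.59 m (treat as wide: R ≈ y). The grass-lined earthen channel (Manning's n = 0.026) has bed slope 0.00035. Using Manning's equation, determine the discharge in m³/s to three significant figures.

A = b·y = 21.971 × 0.59 = 12.96 m²
Wide channel: R ≈ y = 0.59 m
Q = (1/n)·A·R^(2/3)·S^(1/2) = (1/0.026) × 12.96 × 0.5900^(2/3) × 0.00035^(1/2) = 6.561 m³/s

6.56 m³/s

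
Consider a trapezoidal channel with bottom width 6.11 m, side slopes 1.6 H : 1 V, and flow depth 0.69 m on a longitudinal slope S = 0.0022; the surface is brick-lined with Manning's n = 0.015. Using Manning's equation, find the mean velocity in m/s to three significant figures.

2.15 m/s

A = (b + z·y)·y = (6.11 + 1.6×0.69)×0.69 = 4.978 m²
P = b + 2y√(1+z²) = 6.11 + 2×0.69×√(1+1.6²) = 8.714 m
R = A/P = 4.978/8.714 = 0.5712 m
Q = (1/n)·A·R^(2/3)·S^(1/2) = (1/0.015) × 4.978 × 0.5712^(2/3) × 0.0022^(1/2) = 10.72 m³/s
V = Q/A = 10.72/4.978 = 2.153 m/s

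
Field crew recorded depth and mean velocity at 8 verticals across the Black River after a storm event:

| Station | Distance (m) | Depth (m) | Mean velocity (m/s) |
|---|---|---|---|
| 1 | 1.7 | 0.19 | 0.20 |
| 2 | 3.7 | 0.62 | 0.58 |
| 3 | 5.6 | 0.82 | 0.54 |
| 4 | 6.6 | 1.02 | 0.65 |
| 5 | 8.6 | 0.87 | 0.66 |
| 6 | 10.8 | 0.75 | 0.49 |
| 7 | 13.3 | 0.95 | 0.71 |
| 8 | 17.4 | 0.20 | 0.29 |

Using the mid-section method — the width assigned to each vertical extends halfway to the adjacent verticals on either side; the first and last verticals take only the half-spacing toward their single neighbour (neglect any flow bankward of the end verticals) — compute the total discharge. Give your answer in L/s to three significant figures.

w_1 = (3.7 − 1.7)/2 = 1 m; q_1 = 0.20 × 0.19 × 1 = 0.03800 m³/s
w_2 = (5.6 − 1.7)/2 = 1.95 m; q_2 = 0.58 × 0.62 × 1.95 = 0.7012 m³/s
w_3 = (6.6 − 3.7)/2 = 1.45 m; q_3 = 0.54 × 0.82 × 1.45 = 0.6421 m³/s
w_4 = (8.6 − 5.6)/2 = 1.5 m; q_4 = 0.65 × 1.02 × 1.5 = 0.9945 m³/s
w_5 = (10.8 − 6.6)/2 = 2.1 m; q_5 = 0.66 × 0.87 × 2.1 = 1.206 m³/s
w_6 = (13.3 − 8.6)/2 = 2.35 m; q_6 = 0.49 × 0.75 × 2.35 = 0.8636 m³/s
w_7 = (17.4 − 10.8)/2 = 3.3 m; q_7 = 0.71 × 0.95 × 3.3 = 2.226 m³/s
w_8 = (17.4 − 13.3)/2 = 2.05 m; q_8 = 0.29 × 0.20 × 2.05 = 0.1189 m³/s
Q = Σ qᵢ = 6.790 m³/s
= 6.790 × 1000 = 6790 L/s

6790 L/s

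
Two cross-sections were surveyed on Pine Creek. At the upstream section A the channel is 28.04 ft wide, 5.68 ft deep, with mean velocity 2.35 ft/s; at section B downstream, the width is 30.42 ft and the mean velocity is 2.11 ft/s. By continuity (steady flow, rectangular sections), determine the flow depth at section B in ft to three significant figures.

Q = A₁V₁ = (28.04×5.68) × 2.35 = 374.3 ft³/s
d₂ = Q/(b₂ V₂) = 374.3/(30.42×2.11) = 5.831 ft

5.83 ft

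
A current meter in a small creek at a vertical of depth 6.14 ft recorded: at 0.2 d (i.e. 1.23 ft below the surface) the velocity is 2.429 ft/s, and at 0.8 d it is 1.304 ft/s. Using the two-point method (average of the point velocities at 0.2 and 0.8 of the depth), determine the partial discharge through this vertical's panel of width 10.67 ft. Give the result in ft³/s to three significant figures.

122 ft³/s

v̄ = (2.429 + 1.304) / 2 = 1.867 ft/s
q = v̄ × d × w = 1.867 × 6.14 × 10.67 = 122.3 ft³/s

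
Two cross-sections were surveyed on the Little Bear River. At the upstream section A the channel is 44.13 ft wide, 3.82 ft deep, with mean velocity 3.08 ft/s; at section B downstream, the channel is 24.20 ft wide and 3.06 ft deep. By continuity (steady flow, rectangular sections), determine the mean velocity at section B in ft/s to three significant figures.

Q = A₁V₁ = (44.13×3.82) × 3.08 = 519.2 ft³/s
A₂ = 24.20 × 3.06 = 74.05 ft²
V₂ = Q/A₂ = 519.2/74.05 = 7.012 ft/s

7.01 ft/s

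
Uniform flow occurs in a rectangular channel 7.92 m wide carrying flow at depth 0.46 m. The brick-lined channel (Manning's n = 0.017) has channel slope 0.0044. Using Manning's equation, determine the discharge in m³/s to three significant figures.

7.87 m³/s

A = b·y = 7.92 × 0.46 = 3.643 m²
P = b + 2y = 7.92 + 2×0.46 = 8.840 m
R = A/P = 3.643/8.840 = 0.4121 m
Q = (1/n)·A·R^(2/3)·S^(1/2) = (1/0.017) × 3.643 × 0.4121^(2/3) × 0.0044^(1/2) = 7.873 m³/s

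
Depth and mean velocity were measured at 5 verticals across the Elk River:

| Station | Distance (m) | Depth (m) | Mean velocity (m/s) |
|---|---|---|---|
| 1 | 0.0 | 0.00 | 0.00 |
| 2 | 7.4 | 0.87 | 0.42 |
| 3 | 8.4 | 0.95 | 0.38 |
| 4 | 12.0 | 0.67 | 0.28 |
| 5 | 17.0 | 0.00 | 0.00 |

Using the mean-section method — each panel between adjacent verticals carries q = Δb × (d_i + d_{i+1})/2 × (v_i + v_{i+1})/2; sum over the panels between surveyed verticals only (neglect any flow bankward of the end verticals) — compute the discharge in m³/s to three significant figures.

2.24 m³/s

Panel 1-2: Δb = 7.4 m, d̄ = (0.00+0.87)/2 = 0.435, v̄ = (0.00+0.42)/2 = 0.21 → q = 7.4×0.435×0.21 = 0.6760 m³/s
Panel 2-3: Δb = 1 m, d̄ = (0.87+0.95)/2 = 0.91, v̄ = (0.42+0.38)/2 = 0.4 → q = 1×0.91×0.4 = 0.3640 m³/s
Panel 3-4: Δb = 3.6 m, d̄ = (0.95+0.67)/2 = 0.81, v̄ = (0.38+0.28)/2 = 0.33 → q = 3.6×0.81×0.33 = 0.9623 m³/s
Panel 4-5: Δb = 5 m, d̄ = (0.67+0.00)/2 = 0.335, v̄ = (0.28+0.00)/2 = 0.14 → q = 5×0.335×0.14 = 0.2345 m³/s
Q = Σ q = 2.237 m³/s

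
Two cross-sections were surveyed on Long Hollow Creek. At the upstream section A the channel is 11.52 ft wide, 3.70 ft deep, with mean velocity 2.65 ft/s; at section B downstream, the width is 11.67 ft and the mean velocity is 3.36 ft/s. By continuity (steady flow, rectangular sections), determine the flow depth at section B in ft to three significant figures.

Q = A₁V₁ = (11.52×3.70) × 2.65 = 113.0 ft³/s
d₂ = Q/(b₂ V₂) = 113.0/(11.67×3.36) = 2.881 ft

2.88 ft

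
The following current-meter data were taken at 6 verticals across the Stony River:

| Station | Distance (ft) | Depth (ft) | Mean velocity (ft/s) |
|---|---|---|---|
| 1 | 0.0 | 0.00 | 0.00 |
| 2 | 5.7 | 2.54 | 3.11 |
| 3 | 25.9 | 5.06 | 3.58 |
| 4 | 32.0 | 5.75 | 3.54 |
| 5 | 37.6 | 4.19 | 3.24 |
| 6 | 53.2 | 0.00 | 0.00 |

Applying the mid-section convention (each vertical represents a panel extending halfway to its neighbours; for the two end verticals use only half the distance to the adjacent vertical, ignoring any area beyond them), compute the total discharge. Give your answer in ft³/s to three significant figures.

w_2 = (25.9 − 0.0)/2 = 12.95 ft; q_2 = 3.11 × 2.54 × 12.95 = 102.3 ft³/s
w_3 = (32.0 − 5.7)/2 = 13.15 ft; q_3 = 3.58 × 5.06 × 13.15 = 238.2 ft³/s
w_4 = (37.6 − 25.9)/2 = 5.85 ft; q_4 = 3.54 × 5.75 × 5.85 = 119.1 ft³/s
w_5 = (53.2 − 32.0)/2 = 10.6 ft; q_5 = 3.24 × 4.19 × 10.6 = 143.9 ft³/s
Stations 1, 6 contribute zero (depth or velocity is 0).
Q = Σ qᵢ = 603.5 ft³/s

603 ft³/s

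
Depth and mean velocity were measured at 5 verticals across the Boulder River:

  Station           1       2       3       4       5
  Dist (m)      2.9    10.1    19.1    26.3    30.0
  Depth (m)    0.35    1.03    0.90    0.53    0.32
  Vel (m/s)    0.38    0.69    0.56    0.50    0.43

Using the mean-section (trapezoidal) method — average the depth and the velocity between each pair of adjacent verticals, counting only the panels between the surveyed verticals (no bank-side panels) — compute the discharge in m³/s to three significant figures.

Panel 1-2: Δb = 7.2 m, d̄ = (0.35+1.03)/2 = 0.69, v̄ = (0.38+0.69)/2 = 0.535 → q = 7.2×0.69×0.535 = 2.658 m³/s
Panel 2-3: Δb = 9 m, d̄ = (1.03+0.90)/2 = 0.965, v̄ = (0.69+0.56)/2 = 0.625 → q = 9×0.965×0.625 = 5.428 m³/s
Panel 3-4: Δb = 7.2 m, d̄ = (0.90+0.53)/2 = 0.715, v̄ = (0.56+0.50)/2 = 0.53 → q = 7.2×0.715×0.53 = 2.728 m³/s
Panel 4-5: Δb = 3.7 m, d̄ = (0.53+0.32)/2 = 0.425, v̄ = (0.50+0.43)/2 = 0.465 → q = 3.7×0.425×0.465 = 0.7312 m³/s
Q = Σ q = 11.55 m³/s

11.5 m³/s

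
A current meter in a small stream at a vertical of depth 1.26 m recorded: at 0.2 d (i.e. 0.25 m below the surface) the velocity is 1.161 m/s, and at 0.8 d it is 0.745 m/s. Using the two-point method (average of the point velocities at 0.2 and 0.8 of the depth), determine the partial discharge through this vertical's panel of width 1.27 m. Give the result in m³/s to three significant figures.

v̄ = (1.161 + 0.745) / 2 = 0.9530 m/s
q = v̄ × d × w = 0.9530 × 1.26 × 1.27 = 1.525 m³/s

1.52 m³/s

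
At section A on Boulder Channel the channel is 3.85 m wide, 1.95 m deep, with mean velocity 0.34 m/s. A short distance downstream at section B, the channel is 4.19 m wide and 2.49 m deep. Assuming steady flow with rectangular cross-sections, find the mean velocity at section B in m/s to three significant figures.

Q = A₁V₁ = (3.85×1.95) × 0.34 = 2.553 m³/s
A₂ = 4.19 × 2.49 = 10.43 m²
V₂ = Q/A₂ = 2.553/10.43 = 0.2447 m/s

0.245 m/s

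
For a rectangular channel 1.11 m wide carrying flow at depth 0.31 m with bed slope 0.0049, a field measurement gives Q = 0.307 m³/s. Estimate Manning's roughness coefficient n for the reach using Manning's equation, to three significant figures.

A = b·y = 1.11 × 0.31 = 0.3441 m²
P = b + 2y = 1.11 + 2×0.31 = 1.730 m
R = A/P = 0.3441/1.730 = 0.1989 m
n = (1/Q)·A·R^(2/3)·S^(1/2) = (1/0.307) × 0.3441 × 0.3407 × 0.07000 = 0.02673

0.0267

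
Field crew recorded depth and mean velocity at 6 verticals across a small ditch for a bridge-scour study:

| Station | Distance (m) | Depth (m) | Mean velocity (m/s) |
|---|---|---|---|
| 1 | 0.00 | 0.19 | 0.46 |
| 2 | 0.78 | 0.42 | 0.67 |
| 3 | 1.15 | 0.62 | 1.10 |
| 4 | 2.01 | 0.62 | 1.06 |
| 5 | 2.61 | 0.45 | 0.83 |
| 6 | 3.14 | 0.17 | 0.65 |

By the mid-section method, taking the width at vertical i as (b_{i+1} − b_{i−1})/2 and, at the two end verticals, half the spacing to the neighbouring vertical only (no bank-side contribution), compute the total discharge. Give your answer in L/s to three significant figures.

w_1 = (0.78 − 0.00)/2 = 0.39 m; q_1 = 0.46 × 0.19 × 0.39 = 0.03409 m³/s
w_2 = (1.15 − 0.00)/2 = 0.575 m; q_2 = 0.67 × 0.42 × 0.575 = 0.1618 m³/s
w_3 = (2.01 − 0.78)/2 = 0.615 m; q_3 = 1.10 × 0.62 × 0.615 = 0.4194 m³/s
w_4 = (2.61 − 1.15)/2 = 0.73 m; q_4 = 1.06 × 0.62 × 0.73 = 0.4798 m³/s
w_5 = (3.14 − 2.01)/2 = 0.565 m; q_5 = 0.83 × 0.45 × 0.565 = 0.2110 m³/s
w_6 = (3.14 − 2.61)/2 = 0.265 m; q_6 = 0.65 × 0.17 × 0.265 = 0.02928 m³/s
Q = Σ qᵢ = 1.335 m³/s
= 1.335 × 1000 = 1335 L/s

1340 L/s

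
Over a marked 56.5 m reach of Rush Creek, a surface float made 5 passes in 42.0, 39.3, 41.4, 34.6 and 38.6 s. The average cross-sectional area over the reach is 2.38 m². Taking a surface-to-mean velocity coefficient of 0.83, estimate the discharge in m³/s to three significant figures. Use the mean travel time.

2.85 m³/s

t̄ = (42.0 + 39.3 + 41.4 + 34.6 + 38.6) / 5 = 39.18 s
v_surface = L / t̄ = 56.5 / 39.18 = 1.442 m/s
v_mean = 0.83 × 1.442 = 1.197 m/s
Q = A × v_mean = 2.38 × 1.197 = 2.849 m³/s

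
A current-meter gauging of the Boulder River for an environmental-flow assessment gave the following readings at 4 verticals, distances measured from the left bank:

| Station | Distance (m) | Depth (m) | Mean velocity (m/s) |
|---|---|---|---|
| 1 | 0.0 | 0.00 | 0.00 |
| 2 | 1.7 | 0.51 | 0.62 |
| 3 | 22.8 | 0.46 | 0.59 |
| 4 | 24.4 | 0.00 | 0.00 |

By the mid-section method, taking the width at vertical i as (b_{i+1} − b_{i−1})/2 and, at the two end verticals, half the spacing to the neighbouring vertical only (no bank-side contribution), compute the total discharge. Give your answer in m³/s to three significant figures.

w_2 = (22.8 − 0.0)/2 = 11.4 m; q_2 = 0.62 × 0.51 × 11.4 = 3.605 m³/s
w_3 = (24.4 − 1.7)/2 = 11.35 m; q_3 = 0.59 × 0.46 × 11.35 = 3.080 m³/s
Stations 1, 4 contribute zero (depth or velocity is 0).
Q = Σ qᵢ = 6.685 m³/s

6.69 m³/s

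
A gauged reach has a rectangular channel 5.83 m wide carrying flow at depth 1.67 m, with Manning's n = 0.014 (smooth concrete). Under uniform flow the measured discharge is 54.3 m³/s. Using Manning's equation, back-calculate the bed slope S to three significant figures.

A = b·y = 5.83 × 1.67 = 9.736 m²
P = b + 2y = 5.83 + 2×1.67 = 9.170 m
R = A/P = 9.736/9.170 = 1.062 m
S = (Q·n / (1·A·R^(2/3)))² = (54.3×0.014 / (1×9.736×1.041))² = 0.005629

0.00563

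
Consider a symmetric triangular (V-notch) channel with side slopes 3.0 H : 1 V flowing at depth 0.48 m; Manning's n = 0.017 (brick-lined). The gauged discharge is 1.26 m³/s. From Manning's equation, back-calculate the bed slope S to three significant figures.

A = z·y² = 3.0×0.48² = 0.6912 m²
P = 2y√(1+z²) = 2×0.48×√(1+3.0²) = 3.036 m
R = A/P = 0.6912/3.036 = 0.2277 m
S = (Q·n / (1·A·R^(2/3)))² = (1.26×0.017 / (1×0.6912×0.3729))² = 0.006908

0.00691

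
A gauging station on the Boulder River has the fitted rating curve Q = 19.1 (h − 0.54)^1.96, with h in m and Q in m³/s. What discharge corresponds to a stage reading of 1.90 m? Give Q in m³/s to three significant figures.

34.9 m³/s

Q = 19.1 × (1.90 − 0.54)^1.96 = 19.1 × 1.36^1.96 = 34.90 m³/s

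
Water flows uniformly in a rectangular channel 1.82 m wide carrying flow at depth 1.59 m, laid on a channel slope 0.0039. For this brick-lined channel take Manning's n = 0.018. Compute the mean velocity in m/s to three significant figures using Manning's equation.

2.41 m/s

A = b·y = 1.82 × 1.59 = 2.894 m²
P = b + 2y = 1.82 + 2×1.59 = 5.000 m
R = A/P = 2.894/5.000 = 0.5788 m
Q = (1/n)·A·R^(2/3)·S^(1/2) = (1/0.018) × 2.894 × 0.5788^(2/3) × 0.0039^(1/2) = 6.973 m³/s
V = Q/A = 6.973/2.894 = 2.409 m/s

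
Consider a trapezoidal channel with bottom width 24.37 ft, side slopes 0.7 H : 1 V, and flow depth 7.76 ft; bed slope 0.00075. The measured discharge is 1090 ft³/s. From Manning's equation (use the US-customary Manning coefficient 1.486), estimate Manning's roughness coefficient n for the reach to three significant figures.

0.0264

A = (b + z·y)·y = (24.37 + 0.7×7.76)×7.76 = 231.3 ft²
P = b + 2y√(1+z²) = 24.37 + 2×7.76×√(1+0.7²) = 43.31 ft
R = A/P = 231.3/43.31 = 5.339 ft
n = (1.486/Q)·A·R^(2/3)·S^(1/2) = (1.486/1090) × 231.3 × 3.055 × 0.02739 = 0.02638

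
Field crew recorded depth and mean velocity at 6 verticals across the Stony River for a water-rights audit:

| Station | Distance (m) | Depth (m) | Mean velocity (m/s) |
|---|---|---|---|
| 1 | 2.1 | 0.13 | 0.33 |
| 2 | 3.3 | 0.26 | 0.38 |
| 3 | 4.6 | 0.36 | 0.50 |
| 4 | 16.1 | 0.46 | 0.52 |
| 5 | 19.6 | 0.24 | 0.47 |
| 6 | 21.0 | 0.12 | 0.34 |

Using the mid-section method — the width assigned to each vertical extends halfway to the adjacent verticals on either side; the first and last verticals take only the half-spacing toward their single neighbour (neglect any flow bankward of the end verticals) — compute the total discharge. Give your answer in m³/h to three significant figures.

w_1 = (3.3 − 2.1)/2 = 0.6 m; q_1 = 0.33 × 0.13 × 0.6 = 0.02574 m³/s
w_2 = (4.6 − 2.1)/2 = 1.25 m; q_2 = 0.38 × 0.26 × 1.25 = 0.1235 m³/s
w_3 = (16.1 − 3.3)/2 = 6.4 m; q_3 = 0.50 × 0.36 × 6.4 = 1.152 m³/s
w_4 = (19.6 − 4.6)/2 = 7.5 m; q_4 = 0.52 × 0.46 × 7.5 = 1.794 m³/s
w_5 = (21.0 − 16.1)/2 = 2.45 m; q_5 = 0.47 × 0.24 × 2.45 = 0.2764 m³/s
w_6 = (21.0 − 19.6)/2 = 0.7 m; q_6 = 0.34 × 0.12 × 0.7 = 0.02856 m³/s
Q = Σ qᵢ = 3.400 m³/s
= 3.400 × 3600 = 12240 m³/h

12200 m³/h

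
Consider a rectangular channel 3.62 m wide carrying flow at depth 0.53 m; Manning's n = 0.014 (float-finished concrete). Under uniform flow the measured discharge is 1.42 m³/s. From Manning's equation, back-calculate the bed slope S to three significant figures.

A = b·y = 3.62 × 0.53 = 1.919 m²
P = b + 2y = 3.62 + 2×0.53 = 4.680 m
R = A/P = 1.919/4.680 = 0.4100 m
S = (Q·n / (1·A·R^(2/3)))² = (1.42×0.014 / (1×1.919×0.5519))² = 0.0003525

0.000353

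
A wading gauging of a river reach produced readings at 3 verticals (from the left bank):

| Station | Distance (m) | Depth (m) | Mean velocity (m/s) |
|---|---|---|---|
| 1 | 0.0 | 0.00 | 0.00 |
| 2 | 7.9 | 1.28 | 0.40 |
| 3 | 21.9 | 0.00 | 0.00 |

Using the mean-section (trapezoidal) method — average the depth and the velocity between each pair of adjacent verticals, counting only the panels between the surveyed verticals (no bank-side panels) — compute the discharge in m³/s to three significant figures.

Panel 1-2: Δb = 7.9 m, d̄ = (0.00+1.28)/2 = 0.64, v̄ = (0.00+0.40)/2 = 0.2 → q = 7.9×0.64×0.2 = 1.011 m³/s
Panel 2-3: Δb = 14 m, d̄ = (1.28+0.00)/2 = 0.64, v̄ = (0.40+0.00)/2 = 0.2 → q = 14×0.64×0.2 = 1.792 m³/s
Q = Σ q = 2.803 m³/s

2.80 m³/s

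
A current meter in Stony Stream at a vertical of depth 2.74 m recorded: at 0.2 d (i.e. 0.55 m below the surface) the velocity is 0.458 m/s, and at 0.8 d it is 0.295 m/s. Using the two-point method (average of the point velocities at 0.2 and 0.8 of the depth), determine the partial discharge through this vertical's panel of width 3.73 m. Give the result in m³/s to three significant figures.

3.85 m³/s

v̄ = (0.458 + 0.295) / 2 = 0.3765 m/s
q = v̄ × d × w = 0.3765 × 2.74 × 3.73 = 3.848 m³/s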